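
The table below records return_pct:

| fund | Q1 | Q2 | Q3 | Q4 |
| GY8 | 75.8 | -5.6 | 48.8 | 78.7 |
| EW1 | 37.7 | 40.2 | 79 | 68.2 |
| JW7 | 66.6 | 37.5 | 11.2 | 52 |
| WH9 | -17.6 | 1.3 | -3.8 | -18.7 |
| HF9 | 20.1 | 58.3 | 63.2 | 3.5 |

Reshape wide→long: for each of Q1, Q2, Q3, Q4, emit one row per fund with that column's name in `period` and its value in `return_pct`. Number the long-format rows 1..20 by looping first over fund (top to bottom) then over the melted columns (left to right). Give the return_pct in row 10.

37.5

20 rows total (5 × 4). Row 10: index ⌊(10-1)/4⌋ = 2 into fund → JW7; (10-1) mod 4 = 1 into the melted columns → Q2.
So row 10 is (JW7, Q2, 37.5); return_pct = 37.5.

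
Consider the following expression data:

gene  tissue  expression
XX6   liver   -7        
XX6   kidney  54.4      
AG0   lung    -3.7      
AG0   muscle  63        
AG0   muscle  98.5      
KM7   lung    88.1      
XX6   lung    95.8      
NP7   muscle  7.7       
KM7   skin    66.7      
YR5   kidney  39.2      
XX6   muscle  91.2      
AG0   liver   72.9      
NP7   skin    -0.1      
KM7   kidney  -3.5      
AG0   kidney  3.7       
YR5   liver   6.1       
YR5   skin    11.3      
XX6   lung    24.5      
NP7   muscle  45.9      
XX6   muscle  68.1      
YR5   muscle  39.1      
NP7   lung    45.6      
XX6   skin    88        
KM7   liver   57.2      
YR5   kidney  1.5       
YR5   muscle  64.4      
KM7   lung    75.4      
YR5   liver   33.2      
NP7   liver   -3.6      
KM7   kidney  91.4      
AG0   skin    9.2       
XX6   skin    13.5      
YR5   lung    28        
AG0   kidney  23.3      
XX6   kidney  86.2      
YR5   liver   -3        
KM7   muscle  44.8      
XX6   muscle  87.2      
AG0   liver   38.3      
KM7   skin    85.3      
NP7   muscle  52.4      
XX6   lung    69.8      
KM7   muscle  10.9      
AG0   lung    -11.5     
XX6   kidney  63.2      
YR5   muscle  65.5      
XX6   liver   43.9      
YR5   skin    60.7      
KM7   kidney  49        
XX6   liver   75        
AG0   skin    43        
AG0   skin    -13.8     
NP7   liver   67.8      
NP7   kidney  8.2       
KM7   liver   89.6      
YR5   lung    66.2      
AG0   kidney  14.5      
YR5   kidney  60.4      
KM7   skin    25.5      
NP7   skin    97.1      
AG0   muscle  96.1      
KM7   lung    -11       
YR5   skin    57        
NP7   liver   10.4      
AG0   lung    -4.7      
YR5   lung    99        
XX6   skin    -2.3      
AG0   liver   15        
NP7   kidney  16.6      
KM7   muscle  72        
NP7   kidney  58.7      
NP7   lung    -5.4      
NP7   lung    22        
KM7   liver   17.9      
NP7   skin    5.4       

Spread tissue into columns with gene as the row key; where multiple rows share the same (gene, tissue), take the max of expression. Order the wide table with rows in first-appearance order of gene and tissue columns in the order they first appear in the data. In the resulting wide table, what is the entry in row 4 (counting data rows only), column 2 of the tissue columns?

58.7

With rows in first-appearance order of gene, row 4 is gene=NP7. tissue columns in first-appearance order: liver, kidney, lung, muscle, skin; column 2 is kidney.
Long rows with gene=NP7, tissue=kidney: max(8.2, 16.6, 58.7) = 58.7.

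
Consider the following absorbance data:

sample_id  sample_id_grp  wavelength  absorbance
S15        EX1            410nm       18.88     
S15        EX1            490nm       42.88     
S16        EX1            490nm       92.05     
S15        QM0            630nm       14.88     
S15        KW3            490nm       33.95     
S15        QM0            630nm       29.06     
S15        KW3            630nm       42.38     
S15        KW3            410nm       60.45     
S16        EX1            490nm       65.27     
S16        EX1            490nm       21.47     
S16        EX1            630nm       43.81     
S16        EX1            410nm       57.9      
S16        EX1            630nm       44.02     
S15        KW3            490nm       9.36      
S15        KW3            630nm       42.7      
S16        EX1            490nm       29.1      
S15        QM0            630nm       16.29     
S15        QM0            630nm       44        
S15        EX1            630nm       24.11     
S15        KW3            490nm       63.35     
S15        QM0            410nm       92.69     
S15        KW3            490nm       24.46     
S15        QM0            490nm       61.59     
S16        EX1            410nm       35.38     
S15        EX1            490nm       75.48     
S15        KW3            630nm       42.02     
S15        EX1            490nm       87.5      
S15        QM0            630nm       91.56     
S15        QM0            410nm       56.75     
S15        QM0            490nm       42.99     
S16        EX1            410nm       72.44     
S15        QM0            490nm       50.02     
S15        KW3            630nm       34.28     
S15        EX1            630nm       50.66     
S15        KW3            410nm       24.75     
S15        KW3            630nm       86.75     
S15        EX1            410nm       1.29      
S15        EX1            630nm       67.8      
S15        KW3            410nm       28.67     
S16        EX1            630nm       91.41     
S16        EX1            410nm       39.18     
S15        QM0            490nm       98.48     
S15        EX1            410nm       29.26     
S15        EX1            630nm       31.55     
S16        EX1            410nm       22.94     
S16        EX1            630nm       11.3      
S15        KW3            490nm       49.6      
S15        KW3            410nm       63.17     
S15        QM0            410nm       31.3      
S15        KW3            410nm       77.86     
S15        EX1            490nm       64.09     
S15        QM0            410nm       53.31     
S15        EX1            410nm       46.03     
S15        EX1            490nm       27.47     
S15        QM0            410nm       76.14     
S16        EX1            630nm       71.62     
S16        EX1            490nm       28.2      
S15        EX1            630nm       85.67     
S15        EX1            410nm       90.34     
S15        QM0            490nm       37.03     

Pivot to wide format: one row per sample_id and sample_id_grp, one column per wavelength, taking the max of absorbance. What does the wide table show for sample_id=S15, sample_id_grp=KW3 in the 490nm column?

Rows with sample_id=S15, sample_id_grp=KW3 and wavelength=490nm: absorbance values are 33.95, 9.36, 63.35, 24.46, 49.6.
max(33.95, 9.36, 63.35, 24.46, 49.6) = 63.35.

63.35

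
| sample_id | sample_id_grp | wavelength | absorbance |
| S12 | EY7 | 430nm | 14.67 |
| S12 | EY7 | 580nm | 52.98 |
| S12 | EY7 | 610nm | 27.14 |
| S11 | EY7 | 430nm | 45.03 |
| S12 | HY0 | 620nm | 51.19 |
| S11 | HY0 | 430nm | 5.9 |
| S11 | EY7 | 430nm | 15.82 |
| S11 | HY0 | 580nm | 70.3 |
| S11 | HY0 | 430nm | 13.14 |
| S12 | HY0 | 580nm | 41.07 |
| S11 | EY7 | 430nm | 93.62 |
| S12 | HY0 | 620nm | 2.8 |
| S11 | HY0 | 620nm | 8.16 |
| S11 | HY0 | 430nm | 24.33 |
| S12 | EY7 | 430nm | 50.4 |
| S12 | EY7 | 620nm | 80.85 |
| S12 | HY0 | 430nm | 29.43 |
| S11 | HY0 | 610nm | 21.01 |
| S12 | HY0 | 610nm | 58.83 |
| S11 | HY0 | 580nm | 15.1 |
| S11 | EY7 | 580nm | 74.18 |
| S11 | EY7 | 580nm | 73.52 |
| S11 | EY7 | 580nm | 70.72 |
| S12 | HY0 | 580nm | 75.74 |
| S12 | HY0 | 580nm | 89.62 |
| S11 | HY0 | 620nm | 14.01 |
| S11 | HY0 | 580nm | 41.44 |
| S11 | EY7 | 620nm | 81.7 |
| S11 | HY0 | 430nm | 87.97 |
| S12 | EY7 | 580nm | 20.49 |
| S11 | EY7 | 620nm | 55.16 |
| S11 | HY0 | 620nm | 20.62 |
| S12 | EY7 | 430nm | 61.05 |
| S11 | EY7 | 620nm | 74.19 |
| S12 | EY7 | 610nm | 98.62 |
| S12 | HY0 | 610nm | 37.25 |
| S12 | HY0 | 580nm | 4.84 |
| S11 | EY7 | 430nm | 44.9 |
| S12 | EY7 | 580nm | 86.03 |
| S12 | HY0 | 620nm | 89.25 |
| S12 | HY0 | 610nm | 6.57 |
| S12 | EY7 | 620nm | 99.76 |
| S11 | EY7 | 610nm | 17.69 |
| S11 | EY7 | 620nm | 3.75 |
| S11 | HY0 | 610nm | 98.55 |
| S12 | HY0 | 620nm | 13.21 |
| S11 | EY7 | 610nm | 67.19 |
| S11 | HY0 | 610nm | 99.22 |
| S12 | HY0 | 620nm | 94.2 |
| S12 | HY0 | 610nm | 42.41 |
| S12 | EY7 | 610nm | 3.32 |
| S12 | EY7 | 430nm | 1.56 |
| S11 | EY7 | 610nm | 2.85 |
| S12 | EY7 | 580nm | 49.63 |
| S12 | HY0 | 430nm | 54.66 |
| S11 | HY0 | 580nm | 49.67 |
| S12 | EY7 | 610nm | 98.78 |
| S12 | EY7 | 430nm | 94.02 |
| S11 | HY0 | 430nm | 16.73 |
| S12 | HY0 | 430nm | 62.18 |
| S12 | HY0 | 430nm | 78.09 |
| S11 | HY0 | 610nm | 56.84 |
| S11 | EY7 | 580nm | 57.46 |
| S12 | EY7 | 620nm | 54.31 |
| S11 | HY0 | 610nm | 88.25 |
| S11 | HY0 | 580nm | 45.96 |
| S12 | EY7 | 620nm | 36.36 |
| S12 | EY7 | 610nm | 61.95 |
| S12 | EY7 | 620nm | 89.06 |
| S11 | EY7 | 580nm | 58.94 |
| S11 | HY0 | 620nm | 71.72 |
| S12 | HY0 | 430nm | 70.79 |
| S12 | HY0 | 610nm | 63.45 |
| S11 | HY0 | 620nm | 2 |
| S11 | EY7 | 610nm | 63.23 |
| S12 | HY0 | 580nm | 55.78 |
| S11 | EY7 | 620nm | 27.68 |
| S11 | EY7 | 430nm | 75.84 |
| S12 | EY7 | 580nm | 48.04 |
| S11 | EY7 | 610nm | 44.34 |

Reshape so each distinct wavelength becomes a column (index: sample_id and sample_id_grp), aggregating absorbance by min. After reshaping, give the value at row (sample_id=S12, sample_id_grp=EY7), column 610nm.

3.32

Rows with sample_id=S12, sample_id_grp=EY7 and wavelength=610nm: absorbance values are 27.14, 98.62, 3.32, 98.78, 61.95.
min(27.14, 98.62, 3.32, 98.78, 61.95) = 3.32.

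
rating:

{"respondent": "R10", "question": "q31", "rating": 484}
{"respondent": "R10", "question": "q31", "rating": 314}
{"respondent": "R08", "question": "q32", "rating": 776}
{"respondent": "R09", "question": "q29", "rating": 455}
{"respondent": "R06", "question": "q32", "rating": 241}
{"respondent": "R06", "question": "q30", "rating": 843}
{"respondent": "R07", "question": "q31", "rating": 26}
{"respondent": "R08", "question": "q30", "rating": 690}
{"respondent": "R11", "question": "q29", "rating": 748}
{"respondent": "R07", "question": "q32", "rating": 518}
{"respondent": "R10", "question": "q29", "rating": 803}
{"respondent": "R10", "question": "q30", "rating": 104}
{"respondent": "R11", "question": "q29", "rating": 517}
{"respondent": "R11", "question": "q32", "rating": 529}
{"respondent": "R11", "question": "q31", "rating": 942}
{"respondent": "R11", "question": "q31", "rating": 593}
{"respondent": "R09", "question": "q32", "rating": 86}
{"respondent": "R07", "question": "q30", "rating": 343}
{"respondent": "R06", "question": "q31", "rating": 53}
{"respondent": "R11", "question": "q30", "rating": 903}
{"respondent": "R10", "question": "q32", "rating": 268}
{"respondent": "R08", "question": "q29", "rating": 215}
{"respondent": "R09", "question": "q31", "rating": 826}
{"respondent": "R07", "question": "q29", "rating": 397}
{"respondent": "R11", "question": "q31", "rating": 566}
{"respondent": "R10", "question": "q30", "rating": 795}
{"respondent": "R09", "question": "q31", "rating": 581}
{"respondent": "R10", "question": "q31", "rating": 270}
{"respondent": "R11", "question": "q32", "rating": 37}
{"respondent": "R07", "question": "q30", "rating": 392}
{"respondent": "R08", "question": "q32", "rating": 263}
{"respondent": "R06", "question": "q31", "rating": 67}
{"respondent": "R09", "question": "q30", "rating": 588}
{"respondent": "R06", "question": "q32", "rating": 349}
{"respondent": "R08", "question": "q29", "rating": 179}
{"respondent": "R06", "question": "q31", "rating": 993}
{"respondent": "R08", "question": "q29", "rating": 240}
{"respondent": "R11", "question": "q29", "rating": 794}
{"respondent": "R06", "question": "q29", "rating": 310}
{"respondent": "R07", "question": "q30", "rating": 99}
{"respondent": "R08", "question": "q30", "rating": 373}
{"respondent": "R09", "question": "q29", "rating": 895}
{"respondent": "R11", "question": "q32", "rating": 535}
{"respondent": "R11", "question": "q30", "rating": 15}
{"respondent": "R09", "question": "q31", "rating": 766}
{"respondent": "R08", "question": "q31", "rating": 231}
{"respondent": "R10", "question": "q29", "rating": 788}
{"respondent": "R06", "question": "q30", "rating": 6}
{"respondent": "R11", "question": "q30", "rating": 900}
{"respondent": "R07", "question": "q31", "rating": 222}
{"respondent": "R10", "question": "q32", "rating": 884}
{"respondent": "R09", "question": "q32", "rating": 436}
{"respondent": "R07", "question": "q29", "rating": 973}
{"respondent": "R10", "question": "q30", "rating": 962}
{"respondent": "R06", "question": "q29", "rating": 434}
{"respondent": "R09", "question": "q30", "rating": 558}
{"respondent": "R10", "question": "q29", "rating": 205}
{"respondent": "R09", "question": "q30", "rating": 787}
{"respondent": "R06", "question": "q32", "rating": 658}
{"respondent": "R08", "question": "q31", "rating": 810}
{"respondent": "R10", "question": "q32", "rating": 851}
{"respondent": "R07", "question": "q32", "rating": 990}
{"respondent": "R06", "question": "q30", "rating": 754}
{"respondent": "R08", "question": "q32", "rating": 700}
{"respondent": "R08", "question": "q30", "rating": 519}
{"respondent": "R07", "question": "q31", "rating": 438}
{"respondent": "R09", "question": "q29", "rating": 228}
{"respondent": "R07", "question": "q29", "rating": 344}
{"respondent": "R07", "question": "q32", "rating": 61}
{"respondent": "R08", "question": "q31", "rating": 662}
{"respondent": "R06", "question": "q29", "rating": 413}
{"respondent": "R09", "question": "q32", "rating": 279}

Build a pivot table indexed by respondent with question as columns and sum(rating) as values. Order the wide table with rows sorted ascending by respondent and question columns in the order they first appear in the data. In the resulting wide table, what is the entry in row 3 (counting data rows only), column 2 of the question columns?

1739

With rows sorted ascending by respondent, row 3 is respondent=R08. question columns in first-appearance order: q31, q32, q29, q30; column 2 is q32.
Long rows with respondent=R08, question=q32: 776 + 263 + 700 = 1739.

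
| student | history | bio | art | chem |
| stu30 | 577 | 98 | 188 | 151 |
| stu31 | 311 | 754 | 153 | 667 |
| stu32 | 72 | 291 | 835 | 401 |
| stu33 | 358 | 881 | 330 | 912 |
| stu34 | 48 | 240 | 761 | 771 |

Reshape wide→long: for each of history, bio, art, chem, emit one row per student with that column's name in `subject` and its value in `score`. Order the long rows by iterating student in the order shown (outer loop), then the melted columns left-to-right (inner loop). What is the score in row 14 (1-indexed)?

20 rows total (5 × 4). Row 14: index ⌊(14-1)/4⌋ = 3 into student → stu33; (14-1) mod 4 = 1 into the melted columns → bio.
So row 14 is (stu33, bio, 881); score = 881.

881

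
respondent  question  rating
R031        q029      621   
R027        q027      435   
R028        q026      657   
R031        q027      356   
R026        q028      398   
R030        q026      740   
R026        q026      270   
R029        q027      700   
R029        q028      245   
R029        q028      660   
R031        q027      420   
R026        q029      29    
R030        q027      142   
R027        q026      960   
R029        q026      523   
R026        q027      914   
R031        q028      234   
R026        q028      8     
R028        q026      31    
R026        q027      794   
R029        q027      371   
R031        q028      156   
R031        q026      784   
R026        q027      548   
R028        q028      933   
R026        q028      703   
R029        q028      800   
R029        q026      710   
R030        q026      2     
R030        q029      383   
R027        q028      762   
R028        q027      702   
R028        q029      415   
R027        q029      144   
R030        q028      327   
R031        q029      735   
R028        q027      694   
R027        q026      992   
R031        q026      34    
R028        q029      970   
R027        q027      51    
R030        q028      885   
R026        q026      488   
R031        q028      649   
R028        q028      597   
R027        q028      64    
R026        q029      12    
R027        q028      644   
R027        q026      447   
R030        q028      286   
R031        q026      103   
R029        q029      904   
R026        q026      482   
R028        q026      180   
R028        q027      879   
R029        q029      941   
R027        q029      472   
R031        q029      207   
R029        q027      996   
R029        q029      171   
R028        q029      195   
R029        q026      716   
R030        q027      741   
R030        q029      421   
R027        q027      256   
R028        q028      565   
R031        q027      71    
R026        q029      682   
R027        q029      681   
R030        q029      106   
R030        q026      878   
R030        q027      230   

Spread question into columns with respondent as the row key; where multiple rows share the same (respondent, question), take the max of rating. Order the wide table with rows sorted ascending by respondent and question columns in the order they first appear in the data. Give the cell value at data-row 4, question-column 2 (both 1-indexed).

996

With rows sorted ascending by respondent, row 4 is respondent=R029. question columns in first-appearance order: q029, q027, q026, q028; column 2 is q027.
Long rows with respondent=R029, question=q027: max(700, 371, 996) = 996.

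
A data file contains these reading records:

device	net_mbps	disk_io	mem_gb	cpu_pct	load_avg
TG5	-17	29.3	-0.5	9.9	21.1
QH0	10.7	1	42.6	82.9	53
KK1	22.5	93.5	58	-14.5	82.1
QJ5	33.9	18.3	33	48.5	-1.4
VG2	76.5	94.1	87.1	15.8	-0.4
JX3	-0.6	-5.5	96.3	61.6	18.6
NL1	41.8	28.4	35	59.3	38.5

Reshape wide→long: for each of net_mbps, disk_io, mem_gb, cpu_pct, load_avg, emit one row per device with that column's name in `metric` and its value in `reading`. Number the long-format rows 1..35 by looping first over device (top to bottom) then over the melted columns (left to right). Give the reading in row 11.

22.5

35 rows total (7 × 5). Row 11: index ⌊(11-1)/5⌋ = 2 into device → KK1; (11-1) mod 5 = 0 into the melted columns → net_mbps.
So row 11 is (KK1, net_mbps, 22.5); reading = 22.5.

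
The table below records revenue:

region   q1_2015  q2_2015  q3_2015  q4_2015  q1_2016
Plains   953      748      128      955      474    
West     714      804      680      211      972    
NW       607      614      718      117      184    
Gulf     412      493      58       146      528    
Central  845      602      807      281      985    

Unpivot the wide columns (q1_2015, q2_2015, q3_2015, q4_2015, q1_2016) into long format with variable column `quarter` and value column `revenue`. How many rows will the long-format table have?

25

5 region values × 5 melted columns = 25 rows.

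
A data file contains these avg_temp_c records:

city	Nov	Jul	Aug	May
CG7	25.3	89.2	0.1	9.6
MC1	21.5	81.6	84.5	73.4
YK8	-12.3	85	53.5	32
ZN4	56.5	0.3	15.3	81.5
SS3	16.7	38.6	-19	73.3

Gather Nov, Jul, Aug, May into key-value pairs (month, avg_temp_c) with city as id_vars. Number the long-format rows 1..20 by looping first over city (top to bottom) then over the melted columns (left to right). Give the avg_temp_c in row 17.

16.7

20 rows total (5 × 4). Row 17: index ⌊(17-1)/4⌋ = 4 into city → SS3; (17-1) mod 4 = 0 into the melted columns → Nov.
So row 17 is (SS3, Nov, 16.7); avg_temp_c = 16.7.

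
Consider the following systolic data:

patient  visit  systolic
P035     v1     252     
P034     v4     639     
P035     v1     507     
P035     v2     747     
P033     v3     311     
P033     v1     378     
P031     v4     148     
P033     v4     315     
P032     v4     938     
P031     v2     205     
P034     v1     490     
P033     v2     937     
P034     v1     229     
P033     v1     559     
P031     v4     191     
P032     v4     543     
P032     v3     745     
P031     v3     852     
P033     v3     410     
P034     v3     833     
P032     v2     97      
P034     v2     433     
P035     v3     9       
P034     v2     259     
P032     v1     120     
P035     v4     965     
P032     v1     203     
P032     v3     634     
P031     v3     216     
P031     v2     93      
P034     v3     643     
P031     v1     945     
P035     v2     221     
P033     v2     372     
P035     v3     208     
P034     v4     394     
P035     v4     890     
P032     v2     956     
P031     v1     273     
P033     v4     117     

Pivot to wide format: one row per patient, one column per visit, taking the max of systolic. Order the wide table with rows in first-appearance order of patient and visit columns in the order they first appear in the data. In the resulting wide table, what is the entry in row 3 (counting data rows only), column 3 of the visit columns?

937

With rows in first-appearance order of patient, row 3 is patient=P033. visit columns in first-appearance order: v1, v4, v2, v3; column 3 is v2.
Long rows with patient=P033, visit=v2: max(937, 372) = 937.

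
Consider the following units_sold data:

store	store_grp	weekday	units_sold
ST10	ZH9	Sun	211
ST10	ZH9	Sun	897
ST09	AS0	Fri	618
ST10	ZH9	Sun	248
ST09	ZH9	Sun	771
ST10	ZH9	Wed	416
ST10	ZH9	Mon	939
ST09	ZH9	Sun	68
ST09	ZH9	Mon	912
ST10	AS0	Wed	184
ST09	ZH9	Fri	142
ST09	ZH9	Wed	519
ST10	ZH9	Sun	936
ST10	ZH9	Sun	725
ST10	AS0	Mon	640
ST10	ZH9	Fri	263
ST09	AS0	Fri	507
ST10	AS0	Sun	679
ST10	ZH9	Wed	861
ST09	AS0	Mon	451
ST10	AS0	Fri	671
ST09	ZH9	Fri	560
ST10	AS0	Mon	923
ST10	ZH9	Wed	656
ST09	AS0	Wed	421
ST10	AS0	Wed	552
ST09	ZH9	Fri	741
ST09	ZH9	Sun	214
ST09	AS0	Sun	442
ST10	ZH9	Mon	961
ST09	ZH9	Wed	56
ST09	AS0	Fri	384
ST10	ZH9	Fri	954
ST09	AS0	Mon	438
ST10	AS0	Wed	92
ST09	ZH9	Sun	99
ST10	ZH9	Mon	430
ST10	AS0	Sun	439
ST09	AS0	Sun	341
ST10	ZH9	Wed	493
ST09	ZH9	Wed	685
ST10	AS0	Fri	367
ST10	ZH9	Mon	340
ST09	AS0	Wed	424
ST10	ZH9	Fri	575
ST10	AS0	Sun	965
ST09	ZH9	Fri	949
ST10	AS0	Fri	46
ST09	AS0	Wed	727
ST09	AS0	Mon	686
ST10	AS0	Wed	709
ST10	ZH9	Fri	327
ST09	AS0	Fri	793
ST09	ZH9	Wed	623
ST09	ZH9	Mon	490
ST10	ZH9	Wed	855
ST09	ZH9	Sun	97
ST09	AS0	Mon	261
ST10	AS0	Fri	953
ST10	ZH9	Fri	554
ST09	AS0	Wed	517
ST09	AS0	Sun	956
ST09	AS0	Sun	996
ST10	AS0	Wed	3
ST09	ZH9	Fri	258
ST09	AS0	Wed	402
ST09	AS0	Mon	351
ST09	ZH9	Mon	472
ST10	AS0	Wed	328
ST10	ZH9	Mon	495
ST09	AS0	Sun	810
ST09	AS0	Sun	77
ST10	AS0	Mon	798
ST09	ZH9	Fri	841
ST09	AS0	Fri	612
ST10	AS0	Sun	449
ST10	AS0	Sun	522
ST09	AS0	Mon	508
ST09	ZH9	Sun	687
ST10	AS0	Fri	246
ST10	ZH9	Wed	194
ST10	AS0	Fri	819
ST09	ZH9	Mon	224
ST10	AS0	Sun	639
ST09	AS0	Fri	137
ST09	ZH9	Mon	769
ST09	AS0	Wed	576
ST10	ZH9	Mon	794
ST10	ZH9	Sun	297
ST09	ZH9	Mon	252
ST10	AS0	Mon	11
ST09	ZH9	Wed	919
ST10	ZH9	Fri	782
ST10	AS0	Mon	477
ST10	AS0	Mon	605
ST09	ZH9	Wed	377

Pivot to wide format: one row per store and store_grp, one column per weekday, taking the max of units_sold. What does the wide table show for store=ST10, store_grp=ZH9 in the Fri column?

954

Rows with store=ST10, store_grp=ZH9 and weekday=Fri: units_sold values are 263, 954, 575, 327, 554, 782.
max(263, 954, 575, 327, 554, 782) = 954.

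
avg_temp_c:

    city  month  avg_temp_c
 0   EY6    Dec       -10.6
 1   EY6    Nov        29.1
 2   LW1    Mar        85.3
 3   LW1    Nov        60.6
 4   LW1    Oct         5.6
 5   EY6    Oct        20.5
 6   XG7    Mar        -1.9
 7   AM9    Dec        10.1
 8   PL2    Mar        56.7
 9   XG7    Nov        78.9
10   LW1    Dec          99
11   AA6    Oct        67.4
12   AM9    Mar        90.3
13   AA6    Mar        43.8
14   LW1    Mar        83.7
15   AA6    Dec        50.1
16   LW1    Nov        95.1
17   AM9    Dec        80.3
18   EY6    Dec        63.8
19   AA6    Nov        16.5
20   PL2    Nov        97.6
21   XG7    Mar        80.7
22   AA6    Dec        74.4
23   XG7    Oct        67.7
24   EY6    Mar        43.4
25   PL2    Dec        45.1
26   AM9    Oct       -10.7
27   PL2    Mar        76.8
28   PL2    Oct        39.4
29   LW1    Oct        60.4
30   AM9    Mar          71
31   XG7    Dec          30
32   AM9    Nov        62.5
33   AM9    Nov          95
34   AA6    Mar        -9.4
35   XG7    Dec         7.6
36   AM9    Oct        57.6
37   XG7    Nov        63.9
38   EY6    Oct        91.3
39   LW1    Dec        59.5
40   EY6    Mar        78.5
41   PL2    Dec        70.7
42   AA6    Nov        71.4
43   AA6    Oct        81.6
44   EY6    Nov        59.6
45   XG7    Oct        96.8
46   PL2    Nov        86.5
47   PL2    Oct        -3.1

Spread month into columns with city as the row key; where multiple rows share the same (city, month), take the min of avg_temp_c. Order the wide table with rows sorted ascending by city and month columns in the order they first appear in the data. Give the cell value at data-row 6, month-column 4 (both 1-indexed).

With rows sorted ascending by city, row 6 is city=XG7. month columns in first-appearance order: Dec, Nov, Mar, Oct; column 4 is Oct.
Long rows with city=XG7, month=Oct: min(67.7, 96.8) = 67.7.

67.7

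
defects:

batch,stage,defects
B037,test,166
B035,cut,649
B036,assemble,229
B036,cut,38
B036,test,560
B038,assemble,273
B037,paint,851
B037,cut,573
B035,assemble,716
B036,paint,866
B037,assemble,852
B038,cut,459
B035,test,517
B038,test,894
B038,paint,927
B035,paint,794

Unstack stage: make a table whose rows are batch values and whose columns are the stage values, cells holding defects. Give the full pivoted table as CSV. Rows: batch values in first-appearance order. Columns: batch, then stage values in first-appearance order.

batch,test,cut,assemble,paint
B037,166,573,852,851
B035,517,649,716,794
B036,560,38,229,866
B038,894,459,273,927

Columns: batch plus the 4 distinct stage values (test, cut, assemble, paint).
For example, row B037 column test takes defects=166 from the long row (B037, test).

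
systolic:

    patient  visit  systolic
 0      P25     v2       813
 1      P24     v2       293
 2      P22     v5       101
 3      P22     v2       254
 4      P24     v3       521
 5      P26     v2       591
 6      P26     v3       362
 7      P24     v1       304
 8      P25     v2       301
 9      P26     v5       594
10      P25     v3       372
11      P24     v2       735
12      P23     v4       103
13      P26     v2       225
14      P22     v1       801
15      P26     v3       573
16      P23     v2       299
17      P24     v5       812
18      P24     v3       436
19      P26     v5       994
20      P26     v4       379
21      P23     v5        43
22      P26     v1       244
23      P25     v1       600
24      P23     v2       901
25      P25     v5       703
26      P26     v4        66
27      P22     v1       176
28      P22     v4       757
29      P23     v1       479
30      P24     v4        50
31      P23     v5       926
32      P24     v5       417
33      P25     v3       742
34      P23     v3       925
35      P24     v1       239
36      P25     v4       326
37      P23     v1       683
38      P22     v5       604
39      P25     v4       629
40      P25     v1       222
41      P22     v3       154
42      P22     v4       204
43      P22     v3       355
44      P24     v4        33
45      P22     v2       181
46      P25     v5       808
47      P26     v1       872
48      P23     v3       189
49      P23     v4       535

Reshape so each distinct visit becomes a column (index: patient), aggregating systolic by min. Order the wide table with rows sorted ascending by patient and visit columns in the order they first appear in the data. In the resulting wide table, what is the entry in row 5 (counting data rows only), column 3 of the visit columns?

362

With rows sorted ascending by patient, row 5 is patient=P26. visit columns in first-appearance order: v2, v5, v3, v1, v4; column 3 is v3.
Long rows with patient=P26, visit=v3: min(362, 573) = 362.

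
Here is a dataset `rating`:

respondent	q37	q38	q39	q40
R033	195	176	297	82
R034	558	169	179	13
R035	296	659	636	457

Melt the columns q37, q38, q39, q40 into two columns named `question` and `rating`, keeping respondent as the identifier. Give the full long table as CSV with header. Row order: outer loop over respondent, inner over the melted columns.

respondent,question,rating
R033,q37,195
R033,q38,176
R033,q39,297
R033,q40,82
R034,q37,558
R034,q38,169
R034,q39,179
R034,q40,13
R035,q37,296
R035,q38,659
R035,q39,636
R035,q40,457

Each (respondent, column) pair becomes one row: 3 × 4 = 12 rows.
For example, (R033, q37) → rating=195.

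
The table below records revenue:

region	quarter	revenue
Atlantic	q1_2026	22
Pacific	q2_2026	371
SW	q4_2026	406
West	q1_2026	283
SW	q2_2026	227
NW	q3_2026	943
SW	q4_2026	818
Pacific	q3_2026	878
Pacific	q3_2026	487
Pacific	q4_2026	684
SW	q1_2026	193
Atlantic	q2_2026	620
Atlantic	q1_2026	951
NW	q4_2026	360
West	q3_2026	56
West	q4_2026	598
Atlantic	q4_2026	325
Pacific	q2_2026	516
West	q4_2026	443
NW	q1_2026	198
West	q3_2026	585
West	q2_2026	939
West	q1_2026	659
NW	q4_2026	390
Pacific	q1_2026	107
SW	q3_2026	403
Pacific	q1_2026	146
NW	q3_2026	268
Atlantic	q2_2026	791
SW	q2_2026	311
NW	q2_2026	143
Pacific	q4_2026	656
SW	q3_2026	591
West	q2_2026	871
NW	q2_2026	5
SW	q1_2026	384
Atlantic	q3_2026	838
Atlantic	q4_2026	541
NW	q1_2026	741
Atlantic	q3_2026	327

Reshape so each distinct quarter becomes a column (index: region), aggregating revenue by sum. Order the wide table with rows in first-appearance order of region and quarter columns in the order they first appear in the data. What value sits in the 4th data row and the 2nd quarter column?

1810

With rows in first-appearance order of region, row 4 is region=West. quarter columns in first-appearance order: q1_2026, q2_2026, q4_2026, q3_2026; column 2 is q2_2026.
Long rows with region=West, quarter=q2_2026: 939 + 871 = 1810.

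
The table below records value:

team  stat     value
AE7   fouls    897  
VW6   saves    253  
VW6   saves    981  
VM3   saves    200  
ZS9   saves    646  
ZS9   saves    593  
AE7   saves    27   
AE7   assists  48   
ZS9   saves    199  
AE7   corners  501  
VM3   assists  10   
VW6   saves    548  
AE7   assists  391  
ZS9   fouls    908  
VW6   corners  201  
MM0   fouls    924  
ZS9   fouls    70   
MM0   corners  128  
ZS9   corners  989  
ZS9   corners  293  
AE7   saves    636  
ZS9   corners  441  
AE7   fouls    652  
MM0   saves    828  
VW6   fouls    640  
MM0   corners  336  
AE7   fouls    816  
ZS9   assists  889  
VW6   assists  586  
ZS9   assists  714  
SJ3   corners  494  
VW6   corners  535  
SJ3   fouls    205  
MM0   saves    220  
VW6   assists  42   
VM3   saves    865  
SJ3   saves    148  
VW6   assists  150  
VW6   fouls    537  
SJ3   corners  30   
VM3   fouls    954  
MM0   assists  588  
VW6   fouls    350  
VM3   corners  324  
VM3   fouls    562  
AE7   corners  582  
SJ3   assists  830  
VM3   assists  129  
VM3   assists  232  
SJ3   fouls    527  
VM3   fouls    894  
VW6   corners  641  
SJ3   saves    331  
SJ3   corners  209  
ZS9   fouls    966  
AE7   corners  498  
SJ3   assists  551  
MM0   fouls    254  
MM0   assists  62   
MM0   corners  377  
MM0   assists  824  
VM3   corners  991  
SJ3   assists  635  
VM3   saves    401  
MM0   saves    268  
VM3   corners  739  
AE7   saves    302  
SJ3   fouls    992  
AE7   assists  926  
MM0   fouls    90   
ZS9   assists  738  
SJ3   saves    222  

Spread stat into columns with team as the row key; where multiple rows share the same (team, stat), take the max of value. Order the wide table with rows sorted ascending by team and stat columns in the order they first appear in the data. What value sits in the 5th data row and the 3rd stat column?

586

With rows sorted ascending by team, row 5 is team=VW6. stat columns in first-appearance order: fouls, saves, assists, corners; column 3 is assists.
Long rows with team=VW6, stat=assists: max(586, 42, 150) = 586.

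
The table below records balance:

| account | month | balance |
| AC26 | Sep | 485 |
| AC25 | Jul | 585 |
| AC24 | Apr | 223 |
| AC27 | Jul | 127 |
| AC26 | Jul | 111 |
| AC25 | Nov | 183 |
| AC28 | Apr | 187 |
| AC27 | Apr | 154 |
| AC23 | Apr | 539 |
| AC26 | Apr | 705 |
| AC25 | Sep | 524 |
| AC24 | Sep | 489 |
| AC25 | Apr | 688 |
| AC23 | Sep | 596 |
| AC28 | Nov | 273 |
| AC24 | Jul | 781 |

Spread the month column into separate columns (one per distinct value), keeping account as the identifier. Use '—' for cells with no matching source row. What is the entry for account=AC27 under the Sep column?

—

No long-format row has account=AC27 and month=Sep, so the cell is —.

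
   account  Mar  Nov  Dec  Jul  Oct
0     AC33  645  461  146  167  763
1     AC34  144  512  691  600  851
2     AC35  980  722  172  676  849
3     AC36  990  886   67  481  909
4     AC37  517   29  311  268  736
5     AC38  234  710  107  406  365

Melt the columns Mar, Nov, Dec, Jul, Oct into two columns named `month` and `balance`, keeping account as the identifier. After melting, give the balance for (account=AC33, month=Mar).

Unpivoting turns each (account, wide-column) pair into one long row.
The wide cell at row AC33, column Mar holds 645, so the long row (AC33, Mar) has balance=645.

645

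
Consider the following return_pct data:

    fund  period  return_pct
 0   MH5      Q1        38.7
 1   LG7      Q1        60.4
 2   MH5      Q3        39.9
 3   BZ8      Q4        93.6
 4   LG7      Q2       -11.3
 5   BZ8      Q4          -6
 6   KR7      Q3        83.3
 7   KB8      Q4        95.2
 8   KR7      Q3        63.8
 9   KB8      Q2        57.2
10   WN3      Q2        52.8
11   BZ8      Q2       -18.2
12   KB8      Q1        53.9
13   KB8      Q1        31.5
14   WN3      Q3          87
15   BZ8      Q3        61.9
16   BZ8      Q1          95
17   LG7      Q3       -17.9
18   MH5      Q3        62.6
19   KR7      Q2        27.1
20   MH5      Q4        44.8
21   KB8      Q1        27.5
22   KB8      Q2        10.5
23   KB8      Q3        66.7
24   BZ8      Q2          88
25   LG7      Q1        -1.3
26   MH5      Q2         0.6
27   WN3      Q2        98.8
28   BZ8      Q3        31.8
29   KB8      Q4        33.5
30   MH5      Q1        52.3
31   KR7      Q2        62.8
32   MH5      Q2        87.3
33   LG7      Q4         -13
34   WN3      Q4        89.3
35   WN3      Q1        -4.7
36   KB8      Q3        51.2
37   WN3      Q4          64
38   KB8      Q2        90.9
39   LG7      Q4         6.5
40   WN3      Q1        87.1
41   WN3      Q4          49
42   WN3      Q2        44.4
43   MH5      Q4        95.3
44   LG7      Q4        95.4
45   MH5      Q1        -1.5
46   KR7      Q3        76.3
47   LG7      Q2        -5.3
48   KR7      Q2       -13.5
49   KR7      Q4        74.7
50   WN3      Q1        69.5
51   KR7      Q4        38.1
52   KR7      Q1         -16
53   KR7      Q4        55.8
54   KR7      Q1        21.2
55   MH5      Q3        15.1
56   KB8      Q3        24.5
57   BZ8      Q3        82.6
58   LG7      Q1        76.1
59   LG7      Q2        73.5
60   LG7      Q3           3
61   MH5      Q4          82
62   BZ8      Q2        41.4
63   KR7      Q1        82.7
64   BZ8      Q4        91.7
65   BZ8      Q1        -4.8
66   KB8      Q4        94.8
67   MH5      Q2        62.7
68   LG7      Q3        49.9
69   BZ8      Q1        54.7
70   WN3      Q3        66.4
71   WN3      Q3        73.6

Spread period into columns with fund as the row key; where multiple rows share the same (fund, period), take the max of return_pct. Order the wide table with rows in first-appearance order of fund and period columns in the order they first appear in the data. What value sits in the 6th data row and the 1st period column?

87.1

With rows in first-appearance order of fund, row 6 is fund=WN3. period columns in first-appearance order: Q1, Q3, Q4, Q2; column 1 is Q1.
Long rows with fund=WN3, period=Q1: max(-4.7, 87.1, 69.5) = 87.1.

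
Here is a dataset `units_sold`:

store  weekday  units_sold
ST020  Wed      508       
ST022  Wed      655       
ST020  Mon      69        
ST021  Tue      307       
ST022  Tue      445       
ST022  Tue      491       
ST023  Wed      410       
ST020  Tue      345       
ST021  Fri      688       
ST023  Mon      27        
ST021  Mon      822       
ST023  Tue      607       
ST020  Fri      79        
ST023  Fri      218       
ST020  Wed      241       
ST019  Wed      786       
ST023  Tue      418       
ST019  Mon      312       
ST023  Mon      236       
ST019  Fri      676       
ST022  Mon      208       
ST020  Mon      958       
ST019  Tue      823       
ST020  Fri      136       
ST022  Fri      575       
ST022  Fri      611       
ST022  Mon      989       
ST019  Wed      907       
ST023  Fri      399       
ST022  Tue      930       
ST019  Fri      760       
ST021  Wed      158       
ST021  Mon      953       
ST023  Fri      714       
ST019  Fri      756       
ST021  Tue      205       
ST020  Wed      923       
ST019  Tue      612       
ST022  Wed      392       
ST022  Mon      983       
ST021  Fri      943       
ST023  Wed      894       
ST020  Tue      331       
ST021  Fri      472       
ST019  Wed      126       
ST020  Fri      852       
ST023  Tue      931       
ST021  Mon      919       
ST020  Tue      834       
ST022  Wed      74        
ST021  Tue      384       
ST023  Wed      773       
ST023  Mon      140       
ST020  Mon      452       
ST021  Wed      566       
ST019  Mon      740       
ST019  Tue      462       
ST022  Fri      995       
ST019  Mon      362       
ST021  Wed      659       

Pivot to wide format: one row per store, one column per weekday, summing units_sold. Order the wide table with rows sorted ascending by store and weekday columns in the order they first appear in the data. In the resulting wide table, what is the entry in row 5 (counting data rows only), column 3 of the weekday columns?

With rows sorted ascending by store, row 5 is store=ST023. weekday columns in first-appearance order: Wed, Mon, Tue, Fri; column 3 is Tue.
Long rows with store=ST023, weekday=Tue: 607 + 418 + 931 = 1956.

1956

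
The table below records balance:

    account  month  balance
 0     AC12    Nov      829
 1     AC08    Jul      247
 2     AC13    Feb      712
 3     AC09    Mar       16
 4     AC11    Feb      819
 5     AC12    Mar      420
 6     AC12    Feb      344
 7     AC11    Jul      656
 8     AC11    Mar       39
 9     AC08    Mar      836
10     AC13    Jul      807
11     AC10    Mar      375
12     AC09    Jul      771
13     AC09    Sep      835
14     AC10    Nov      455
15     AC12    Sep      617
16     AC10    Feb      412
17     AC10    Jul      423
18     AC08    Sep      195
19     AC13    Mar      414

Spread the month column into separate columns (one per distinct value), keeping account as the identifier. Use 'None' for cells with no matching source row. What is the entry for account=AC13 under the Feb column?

The long row with account=AC13, month=Feb has balance=712.

712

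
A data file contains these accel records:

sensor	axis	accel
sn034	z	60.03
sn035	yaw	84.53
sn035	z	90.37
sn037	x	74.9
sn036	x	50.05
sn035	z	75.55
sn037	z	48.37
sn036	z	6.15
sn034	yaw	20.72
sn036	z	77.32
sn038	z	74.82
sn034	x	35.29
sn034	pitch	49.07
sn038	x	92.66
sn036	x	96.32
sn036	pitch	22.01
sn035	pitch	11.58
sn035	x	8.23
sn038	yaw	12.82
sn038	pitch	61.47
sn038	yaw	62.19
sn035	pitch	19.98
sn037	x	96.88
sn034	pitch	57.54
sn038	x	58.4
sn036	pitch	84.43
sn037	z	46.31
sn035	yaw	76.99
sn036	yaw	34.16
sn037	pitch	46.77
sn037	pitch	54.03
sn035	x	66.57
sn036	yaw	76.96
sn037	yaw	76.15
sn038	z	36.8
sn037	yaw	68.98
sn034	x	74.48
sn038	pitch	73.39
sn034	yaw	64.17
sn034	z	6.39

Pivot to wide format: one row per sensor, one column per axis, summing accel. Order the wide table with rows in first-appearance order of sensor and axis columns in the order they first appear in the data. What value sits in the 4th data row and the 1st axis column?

With rows in first-appearance order of sensor, row 4 is sensor=sn036. axis columns in first-appearance order: z, yaw, x, pitch; column 1 is z.
Long rows with sensor=sn036, axis=z: 6.15 + 77.32 = 83.47.

83.47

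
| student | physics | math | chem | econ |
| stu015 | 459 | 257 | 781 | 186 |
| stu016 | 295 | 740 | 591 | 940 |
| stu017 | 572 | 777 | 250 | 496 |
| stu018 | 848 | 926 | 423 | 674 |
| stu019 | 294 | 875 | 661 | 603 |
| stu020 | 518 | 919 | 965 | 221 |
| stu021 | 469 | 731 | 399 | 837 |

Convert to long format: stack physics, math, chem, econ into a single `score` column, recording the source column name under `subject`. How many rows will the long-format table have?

7 student values × 4 melted columns = 28 rows.

28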